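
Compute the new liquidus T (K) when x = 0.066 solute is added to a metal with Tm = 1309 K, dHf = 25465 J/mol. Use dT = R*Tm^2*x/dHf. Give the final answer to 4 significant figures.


dT = R*Tm^2*x / dHf
dT = 8.314 * 1309^2 * 0.066 / 25465
dT = 36.9224 K
T_new = 1309 - 36.9224 = 1272 K


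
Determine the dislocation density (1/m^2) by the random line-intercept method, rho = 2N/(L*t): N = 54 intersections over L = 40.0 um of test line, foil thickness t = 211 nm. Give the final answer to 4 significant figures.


rho = 2N / (L * t)
L = 40.0 um = 4e-05 m, t = 211 nm = 2.11e-07 m
rho = 2 * 54 / (4e-05 * 2.11e-07)
rho = 1.28e+13 1/m^2


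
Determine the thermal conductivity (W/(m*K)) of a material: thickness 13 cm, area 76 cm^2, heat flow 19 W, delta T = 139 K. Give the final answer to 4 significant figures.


k = Q*L / (A*dT)
L = 0.13 m, A = 7.6e-03 m^2
k = 19 * 0.13 / (7.6e-03 * 139)
k = 2.338 W/(m*K)


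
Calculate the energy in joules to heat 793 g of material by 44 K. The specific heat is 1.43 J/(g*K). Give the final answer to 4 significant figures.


Q = m * cp * dT
Q = 793 * 1.43 * 44
Q = 49900 J


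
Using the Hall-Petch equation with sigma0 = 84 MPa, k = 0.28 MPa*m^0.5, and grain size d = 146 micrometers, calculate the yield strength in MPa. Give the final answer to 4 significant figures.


sigma_y = sigma0 + k / sqrt(d)
d = 146 um = 1.46e-04 m
sigma_y = 84 + 0.28 / sqrt(1.46e-04)
sigma_y = 107.2 MPa


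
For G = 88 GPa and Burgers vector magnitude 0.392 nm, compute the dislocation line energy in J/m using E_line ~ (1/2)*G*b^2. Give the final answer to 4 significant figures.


E = G*b^2/2
b = 0.392 nm = 3.92e-10 m
G = 88 GPa = 8.8e+10 Pa
E = 0.5 * 8.8e+10 * (3.92e-10)^2
E = 6.761e-09 J/m


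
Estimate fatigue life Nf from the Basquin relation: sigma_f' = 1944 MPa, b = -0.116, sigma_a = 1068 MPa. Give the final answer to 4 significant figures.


sigma_a = sigma_f' * (2*Nf)^b
2*Nf = (sigma_a / sigma_f')^(1/b)
2*Nf = (1068 / 1944)^(1/-0.116)
2*Nf = 174.766
Nf = 87.38 cycles


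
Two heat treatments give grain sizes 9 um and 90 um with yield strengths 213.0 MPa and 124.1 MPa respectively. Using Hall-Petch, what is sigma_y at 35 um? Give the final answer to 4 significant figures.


sigma_y = sigma0 + k / sqrt(d)
1/sqrt(d1) = 1/sqrt(9e-06) = 333.333;  1/sqrt(d2) = 105.409
k = (sigma1 - sigma2) / (1/sqrt(d1) - 1/sqrt(d2)) = (213.0 - 124.1) / (333.333 - 105.409) = 0.390042 MPa*m^0.5
sigma0 = sigma1 - k/sqrt(d1) = 213.0 - 0.390042*333.333 = 82.9859 MPa
sigma_y(d3) = 82.9859 + 0.390042 / sqrt(3.5e-05) = 148.9 MPa


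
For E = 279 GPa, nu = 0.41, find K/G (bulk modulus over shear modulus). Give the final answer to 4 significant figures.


G = E / (2*(1+nu))
G = 279 / (2*(1+0.41)) = 98.9362 GPa
K = E / (3*(1-2*nu))
K = 279 / (3*(1-2*0.41)) = 516.667 GPa
K/G = 516.667 / 98.9362 = 5.222


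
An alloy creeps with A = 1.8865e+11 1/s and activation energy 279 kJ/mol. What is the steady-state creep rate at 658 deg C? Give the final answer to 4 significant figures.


rate = A * exp(-Q / (R*T))
T = 658 + 273.15 = 931.15 K
rate = 1.8865e+11 * exp(-279e3 / (8.314 * 931.15))
rate = 4.208e-05 1/s


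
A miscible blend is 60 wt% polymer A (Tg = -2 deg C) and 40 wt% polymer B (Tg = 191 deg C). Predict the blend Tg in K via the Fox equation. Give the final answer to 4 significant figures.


1/Tg = w1/Tg1 + w2/Tg2 (in Kelvin)
Tg1 = 271.15 K, Tg2 = 464.15 K
1/Tg = 0.6/271.15 + 0.4/464.15
Tg = 325.2 K


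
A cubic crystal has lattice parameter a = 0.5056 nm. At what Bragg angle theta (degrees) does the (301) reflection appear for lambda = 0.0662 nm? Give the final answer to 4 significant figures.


d = a / sqrt(h^2+k^2+l^2)
d = 0.5056 / sqrt(10) = 0.159885 nm
lambda = 2*d*sin(theta)  =>  sin(theta) = lambda / (2*d)
sin(theta) = 0.0662 / (2 * 0.159885) = 0.207024
theta = 11.95 deg


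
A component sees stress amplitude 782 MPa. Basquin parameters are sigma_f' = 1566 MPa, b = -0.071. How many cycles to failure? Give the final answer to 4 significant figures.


sigma_a = sigma_f' * (2*Nf)^b
2*Nf = (sigma_a / sigma_f')^(1/b)
2*Nf = (782 / 1566)^(1/-0.071)
2*Nf = 17687.9
Nf = 8844 cycles


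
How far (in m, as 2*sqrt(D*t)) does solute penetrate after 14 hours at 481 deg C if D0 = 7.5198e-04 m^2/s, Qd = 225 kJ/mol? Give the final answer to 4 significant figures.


Step 1: D = D0 * exp(-Qd/(R*T))
T = 754.15 K
D = 7.5198e-04 * exp(-225e3 / (8.314 * 754.15)) = 1.95652e-19 m^2/s
Step 2: L = 2*sqrt(D*t)
t = 14 h = 50400 s
L = 2*sqrt(1.95652e-19 * 50400) = 1.986e-07 m


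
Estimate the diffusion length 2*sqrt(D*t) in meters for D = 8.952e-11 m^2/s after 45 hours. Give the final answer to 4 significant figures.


t = 45 hr = 162000 s
Diffusion length = 2*sqrt(D*t)
= 2*sqrt(8.952e-11 * 162000)
= 7.616e-03 m


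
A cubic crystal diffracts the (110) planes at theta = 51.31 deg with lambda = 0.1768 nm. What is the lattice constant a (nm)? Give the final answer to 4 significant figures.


d = lambda / (2*sin(theta))
d = 0.1768 / (2*sin(51.31 deg))
d = 0.113255 nm
a = d * sqrt(h^2+k^2+l^2) = 0.113255 * sqrt(2)
a = 0.1602 nm


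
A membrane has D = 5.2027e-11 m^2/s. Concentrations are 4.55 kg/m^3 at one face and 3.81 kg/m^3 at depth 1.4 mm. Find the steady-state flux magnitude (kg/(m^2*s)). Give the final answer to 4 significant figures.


J = -D * (dC/dx) = D * (C1 - C2) / dx
J = 5.2027e-11 * (4.55 - 3.81) / 1.4e-03
J = 2.75e-08 kg/(m^2*s)


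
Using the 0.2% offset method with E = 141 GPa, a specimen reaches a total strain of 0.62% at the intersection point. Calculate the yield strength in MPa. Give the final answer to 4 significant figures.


Offset strain = 0.002
Elastic strain at yield = total_strain - offset = 6.2e-03 - 0.002 = 4.2e-03
sigma_y = E * elastic_strain = 141000 * 4.2e-03
sigma_y = 592.2 MPa


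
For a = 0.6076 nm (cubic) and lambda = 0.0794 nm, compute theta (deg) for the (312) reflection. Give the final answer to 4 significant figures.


d = a / sqrt(h^2+k^2+l^2)
d = 0.6076 / sqrt(14) = 0.162388 nm
lambda = 2*d*sin(theta)  =>  sin(theta) = lambda / (2*d)
sin(theta) = 0.0794 / (2 * 0.162388) = 0.244476
theta = 14.15 deg


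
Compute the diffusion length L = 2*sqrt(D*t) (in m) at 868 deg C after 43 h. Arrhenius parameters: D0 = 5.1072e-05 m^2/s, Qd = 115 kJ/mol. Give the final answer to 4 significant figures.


Step 1: D = D0 * exp(-Qd/(R*T))
T = 1141.15 K
D = 5.1072e-05 * exp(-115e3 / (8.314 * 1141.15)) = 2.77984e-10 m^2/s
Step 2: L = 2*sqrt(D*t)
t = 43 h = 154800 s
L = 2*sqrt(2.77984e-10 * 154800) = 0.01312 m


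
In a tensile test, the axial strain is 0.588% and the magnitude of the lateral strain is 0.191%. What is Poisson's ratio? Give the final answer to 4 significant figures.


nu = -epsilon_lat / epsilon_axial
Lateral strain is contraction (negative), so using magnitudes:
nu = 0.191 / 0.588
nu = 0.3248


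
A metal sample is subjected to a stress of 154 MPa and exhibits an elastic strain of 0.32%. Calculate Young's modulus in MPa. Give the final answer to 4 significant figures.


E = sigma / epsilon
epsilon = 0.32% = 3.2e-03
E = 154 / 3.2e-03
E = 48130 MPa


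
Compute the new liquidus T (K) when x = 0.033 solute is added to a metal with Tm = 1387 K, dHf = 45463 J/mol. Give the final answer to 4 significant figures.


dT = R*Tm^2*x / dHf
dT = 8.314 * 1387^2 * 0.033 / 45463
dT = 11.6096 K
T_new = 1387 - 11.6096 = 1375 K


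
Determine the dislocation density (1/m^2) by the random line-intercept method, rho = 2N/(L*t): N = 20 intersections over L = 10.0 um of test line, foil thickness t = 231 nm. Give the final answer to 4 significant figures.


rho = 2N / (L * t)
L = 10.0 um = 1e-05 m, t = 231 nm = 2.31e-07 m
rho = 2 * 20 / (1e-05 * 2.31e-07)
rho = 1.732e+13 1/m^2


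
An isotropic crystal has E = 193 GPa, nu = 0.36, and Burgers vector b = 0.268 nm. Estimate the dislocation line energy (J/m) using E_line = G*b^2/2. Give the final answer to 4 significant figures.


Step 1: G = E / (2*(1+nu))
G = 193 / (2*(1+0.36)) = 70.9559 GPa = 7.09559e+10 Pa
Step 2: E_line = G*b^2/2
b = 0.268 nm = 2.68e-10 m
E_line = 0.5 * 7.09559e+10 * (2.68e-10)^2 = 2.548e-09 J/m


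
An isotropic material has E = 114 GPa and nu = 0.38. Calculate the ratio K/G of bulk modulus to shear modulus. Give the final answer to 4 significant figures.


G = E / (2*(1+nu))
G = 114 / (2*(1+0.38)) = 41.3043 GPa
K = E / (3*(1-2*nu))
K = 114 / (3*(1-2*0.38)) = 158.333 GPa
K/G = 158.333 / 41.3043 = 3.833


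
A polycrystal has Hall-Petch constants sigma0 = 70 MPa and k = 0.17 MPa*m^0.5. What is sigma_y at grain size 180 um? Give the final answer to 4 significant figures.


sigma_y = sigma0 + k / sqrt(d)
d = 180 um = 1.8e-04 m
sigma_y = 70 + 0.17 / sqrt(1.8e-04)
sigma_y = 82.67 MPa


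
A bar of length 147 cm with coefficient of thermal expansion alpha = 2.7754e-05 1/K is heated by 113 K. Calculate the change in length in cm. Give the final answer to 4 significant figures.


dL = L0 * alpha * dT
dL = 147 * 2.7754e-05 * 113
dL = 0.461 cm


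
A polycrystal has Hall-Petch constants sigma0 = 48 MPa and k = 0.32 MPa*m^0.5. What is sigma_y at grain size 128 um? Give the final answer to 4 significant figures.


sigma_y = sigma0 + k / sqrt(d)
d = 128 um = 1.28e-04 m
sigma_y = 48 + 0.32 / sqrt(1.28e-04)
sigma_y = 76.28 MPa


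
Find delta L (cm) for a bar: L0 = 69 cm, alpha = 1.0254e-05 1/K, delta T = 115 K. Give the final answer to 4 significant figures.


dL = L0 * alpha * dT
dL = 69 * 1.0254e-05 * 115
dL = 0.08137 cm


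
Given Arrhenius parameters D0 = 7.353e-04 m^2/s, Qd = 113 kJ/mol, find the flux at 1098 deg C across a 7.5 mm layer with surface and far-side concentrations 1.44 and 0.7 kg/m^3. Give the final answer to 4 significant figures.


Step 1: D = D0 * exp(-Qd/(R*T))
T = 1098 + 273.15 = 1371.15 K
D = 7.353e-04 * exp(-113e3 / (8.314 * 1371.15)) = 3.64349e-08 m^2/s
Step 2: J = D * (C1 - C2) / dx
J = 3.64349e-08 * (1.44 - 0.7) / 7.5e-03
J = 3.595e-06 kg/(m^2*s)


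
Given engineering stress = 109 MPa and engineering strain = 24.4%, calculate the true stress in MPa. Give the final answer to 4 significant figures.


sigma_true = sigma_eng * (1 + epsilon_eng)
sigma_true = 109 * (1 + 0.244)
sigma_true = 135.6 MPa


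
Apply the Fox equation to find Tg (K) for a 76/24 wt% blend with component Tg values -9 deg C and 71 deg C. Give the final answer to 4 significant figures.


1/Tg = w1/Tg1 + w2/Tg2 (in Kelvin)
Tg1 = 264.15 K, Tg2 = 344.15 K
1/Tg = 0.76/264.15 + 0.24/344.15
Tg = 279.8 K


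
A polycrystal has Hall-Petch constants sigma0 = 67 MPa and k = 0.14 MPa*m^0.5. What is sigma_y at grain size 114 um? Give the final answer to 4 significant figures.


sigma_y = sigma0 + k / sqrt(d)
d = 114 um = 1.14e-04 m
sigma_y = 67 + 0.14 / sqrt(1.14e-04)
sigma_y = 80.11 MPa


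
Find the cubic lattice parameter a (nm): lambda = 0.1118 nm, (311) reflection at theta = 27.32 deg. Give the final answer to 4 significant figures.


d = lambda / (2*sin(theta))
d = 0.1118 / (2*sin(27.32 deg))
d = 0.121797 nm
a = d * sqrt(h^2+k^2+l^2) = 0.121797 * sqrt(11)
a = 0.404 nm


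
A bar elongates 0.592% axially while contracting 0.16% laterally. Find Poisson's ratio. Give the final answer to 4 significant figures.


nu = -epsilon_lat / epsilon_axial
Lateral strain is contraction (negative), so using magnitudes:
nu = 0.16 / 0.592
nu = 0.2703


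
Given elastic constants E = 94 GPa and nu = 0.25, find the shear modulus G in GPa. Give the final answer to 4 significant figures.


G = E / (2*(1+nu))
G = 94 / (2*(1+0.25))
G = 37.6 GPa


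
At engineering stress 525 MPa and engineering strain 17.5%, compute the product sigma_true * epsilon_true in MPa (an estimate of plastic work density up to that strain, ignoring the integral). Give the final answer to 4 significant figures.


sigma_true = sigma_eng * (1 + epsilon_eng)
sigma_true = 525 * (1 + 0.175) = 616.875 MPa
epsilon_true = ln(1 + epsilon_eng)
epsilon_true = ln(1 + 0.175) = 0.161268
sigma_true * epsilon_true = 616.875 * 0.161268 = 99.48 MPa


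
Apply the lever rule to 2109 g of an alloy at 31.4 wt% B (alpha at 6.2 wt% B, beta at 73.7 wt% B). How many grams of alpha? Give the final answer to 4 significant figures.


f_alpha = (C_beta - C0) / (C_beta - C_alpha)
f_alpha = (73.7 - 31.4) / (73.7 - 6.2) = 0.626667
m_alpha = f_alpha * m_total = 0.626667 * 2109 = 1322 g


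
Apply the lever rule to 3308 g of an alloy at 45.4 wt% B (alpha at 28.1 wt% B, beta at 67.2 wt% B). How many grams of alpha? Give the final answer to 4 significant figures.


f_alpha = (C_beta - C0) / (C_beta - C_alpha)
f_alpha = (67.2 - 45.4) / (67.2 - 28.1) = 0.557545
m_alpha = f_alpha * m_total = 0.557545 * 3308 = 1844 g


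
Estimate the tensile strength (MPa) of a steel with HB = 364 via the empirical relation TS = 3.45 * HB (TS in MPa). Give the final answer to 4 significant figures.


TS (MPa) = 3.45 * HB
TS = 3.45 * 364
TS = 1256 MPa


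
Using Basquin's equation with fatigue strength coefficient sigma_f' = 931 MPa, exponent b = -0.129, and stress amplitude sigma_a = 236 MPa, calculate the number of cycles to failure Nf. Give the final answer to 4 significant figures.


sigma_a = sigma_f' * (2*Nf)^b
2*Nf = (sigma_a / sigma_f')^(1/b)
2*Nf = (236 / 931)^(1/-0.129)
2*Nf = 41729.9
Nf = 20860 cycles


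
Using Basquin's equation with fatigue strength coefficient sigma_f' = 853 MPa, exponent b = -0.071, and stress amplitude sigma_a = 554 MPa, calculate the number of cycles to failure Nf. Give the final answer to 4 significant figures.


sigma_a = sigma_f' * (2*Nf)^b
2*Nf = (sigma_a / sigma_f')^(1/b)
2*Nf = (554 / 853)^(1/-0.071)
2*Nf = 436.505
Nf = 218.3 cycles


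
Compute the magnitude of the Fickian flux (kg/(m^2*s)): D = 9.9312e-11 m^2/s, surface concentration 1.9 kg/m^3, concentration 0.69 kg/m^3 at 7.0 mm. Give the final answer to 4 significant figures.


J = -D * (dC/dx) = D * (C1 - C2) / dx
J = 9.9312e-11 * (1.9 - 0.69) / 7e-03
J = 1.717e-08 kg/(m^2*s)


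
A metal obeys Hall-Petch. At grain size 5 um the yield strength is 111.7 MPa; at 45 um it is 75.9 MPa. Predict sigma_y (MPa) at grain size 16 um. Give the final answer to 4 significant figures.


sigma_y = sigma0 + k / sqrt(d)
1/sqrt(d1) = 1/sqrt(5e-06) = 447.214;  1/sqrt(d2) = 149.071
k = (sigma1 - sigma2) / (1/sqrt(d1) - 1/sqrt(d2)) = (111.7 - 75.9) / (447.214 - 149.071) = 0.120077 MPa*m^0.5
sigma0 = sigma1 - k/sqrt(d1) = 111.7 - 0.120077*447.214 = 58 MPa
sigma_y(d3) = 58 + 0.120077 / sqrt(1.6e-05) = 88.02 MPa


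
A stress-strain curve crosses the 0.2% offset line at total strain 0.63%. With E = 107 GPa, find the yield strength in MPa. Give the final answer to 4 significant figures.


Offset strain = 0.002
Elastic strain at yield = total_strain - offset = 6.3e-03 - 0.002 = 4.3e-03
sigma_y = E * elastic_strain = 107000 * 4.3e-03
sigma_y = 460.1 MPa


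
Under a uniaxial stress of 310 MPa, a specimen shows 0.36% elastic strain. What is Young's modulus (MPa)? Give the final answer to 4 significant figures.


E = sigma / epsilon
epsilon = 0.36% = 3.6e-03
E = 310 / 3.6e-03
E = 86110 MPa


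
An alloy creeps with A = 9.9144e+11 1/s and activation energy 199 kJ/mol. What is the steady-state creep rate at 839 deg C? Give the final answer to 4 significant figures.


rate = A * exp(-Q / (R*T))
T = 839 + 273.15 = 1112.15 K
rate = 9.9144e+11 * exp(-199e3 / (8.314 * 1112.15))
rate = 446.1 1/s


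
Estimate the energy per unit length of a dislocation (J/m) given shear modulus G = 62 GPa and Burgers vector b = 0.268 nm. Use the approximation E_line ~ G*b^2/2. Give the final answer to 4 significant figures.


E = G*b^2/2
b = 0.268 nm = 2.68e-10 m
G = 62 GPa = 6.2e+10 Pa
E = 0.5 * 6.2e+10 * (2.68e-10)^2
E = 2.227e-09 J/m


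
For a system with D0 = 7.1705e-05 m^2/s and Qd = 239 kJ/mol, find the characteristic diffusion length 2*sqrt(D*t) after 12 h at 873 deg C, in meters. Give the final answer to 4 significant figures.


Step 1: D = D0 * exp(-Qd/(R*T))
T = 1146.15 K
D = 7.1705e-05 * exp(-239e3 / (8.314 * 1146.15)) = 9.18269e-16 m^2/s
Step 2: L = 2*sqrt(D*t)
t = 12 h = 43200 s
L = 2*sqrt(9.18269e-16 * 43200) = 1.26e-05 m


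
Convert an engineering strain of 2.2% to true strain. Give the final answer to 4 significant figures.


epsilon_true = ln(1 + epsilon_eng)
epsilon_true = ln(1 + 0.022)
epsilon_true = 0.02176


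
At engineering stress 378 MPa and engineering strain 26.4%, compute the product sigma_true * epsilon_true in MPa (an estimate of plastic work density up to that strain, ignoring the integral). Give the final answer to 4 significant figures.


sigma_true = sigma_eng * (1 + epsilon_eng)
sigma_true = 378 * (1 + 0.264) = 477.792 MPa
epsilon_true = ln(1 + epsilon_eng)
epsilon_true = ln(1 + 0.264) = 0.234281
sigma_true * epsilon_true = 477.792 * 0.234281 = 111.9 MPa


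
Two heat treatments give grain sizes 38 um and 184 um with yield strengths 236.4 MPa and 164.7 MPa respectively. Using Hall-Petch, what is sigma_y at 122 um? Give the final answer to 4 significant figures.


sigma_y = sigma0 + k / sqrt(d)
1/sqrt(d1) = 1/sqrt(3.8e-05) = 162.221;  1/sqrt(d2) = 73.721
k = (sigma1 - sigma2) / (1/sqrt(d1) - 1/sqrt(d2)) = (236.4 - 164.7) / (162.221 - 73.721) = 0.810165 MPa*m^0.5
sigma0 = sigma1 - k/sqrt(d1) = 236.4 - 0.810165*162.221 = 104.974 MPa
sigma_y(d3) = 104.974 + 0.810165 / sqrt(1.22e-04) = 178.3 MPa


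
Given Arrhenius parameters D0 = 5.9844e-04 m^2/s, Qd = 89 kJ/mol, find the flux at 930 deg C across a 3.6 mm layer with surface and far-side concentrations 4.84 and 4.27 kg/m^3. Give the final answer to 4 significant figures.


Step 1: D = D0 * exp(-Qd/(R*T))
T = 930 + 273.15 = 1203.15 K
D = 5.9844e-04 * exp(-89e3 / (8.314 * 1203.15)) = 8.18379e-08 m^2/s
Step 2: J = D * (C1 - C2) / dx
J = 8.18379e-08 * (4.84 - 4.27) / 3.6e-03
J = 1.296e-05 kg/(m^2*s)


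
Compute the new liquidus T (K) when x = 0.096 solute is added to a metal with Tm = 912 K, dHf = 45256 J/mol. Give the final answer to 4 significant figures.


dT = R*Tm^2*x / dHf
dT = 8.314 * 912^2 * 0.096 / 45256
dT = 14.6688 K
T_new = 912 - 14.6688 = 897.3 K


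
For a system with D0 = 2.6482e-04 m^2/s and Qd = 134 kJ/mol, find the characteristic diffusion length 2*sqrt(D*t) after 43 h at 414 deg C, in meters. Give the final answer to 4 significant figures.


Step 1: D = D0 * exp(-Qd/(R*T))
T = 687.15 K
D = 2.6482e-04 * exp(-134e3 / (8.314 * 687.15)) = 1.72342e-14 m^2/s
Step 2: L = 2*sqrt(D*t)
t = 43 h = 154800 s
L = 2*sqrt(1.72342e-14 * 154800) = 1.033e-04 m


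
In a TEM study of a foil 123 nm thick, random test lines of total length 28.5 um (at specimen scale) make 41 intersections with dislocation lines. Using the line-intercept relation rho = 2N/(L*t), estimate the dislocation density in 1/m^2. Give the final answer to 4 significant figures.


rho = 2N / (L * t)
L = 28.5 um = 2.85e-05 m, t = 123 nm = 1.23e-07 m
rho = 2 * 41 / (2.85e-05 * 1.23e-07)
rho = 2.339e+13 1/m^2


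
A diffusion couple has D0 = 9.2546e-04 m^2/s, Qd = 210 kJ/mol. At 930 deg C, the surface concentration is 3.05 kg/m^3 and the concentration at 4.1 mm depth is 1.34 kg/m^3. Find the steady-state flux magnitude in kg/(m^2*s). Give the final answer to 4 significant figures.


Step 1: D = D0 * exp(-Qd/(R*T))
T = 930 + 273.15 = 1203.15 K
D = 9.2546e-04 * exp(-210e3 / (8.314 * 1203.15)) = 7.06153e-13 m^2/s
Step 2: J = D * (C1 - C2) / dx
J = 7.06153e-13 * (3.05 - 1.34) / 4.1e-03
J = 2.945e-10 kg/(m^2*s)


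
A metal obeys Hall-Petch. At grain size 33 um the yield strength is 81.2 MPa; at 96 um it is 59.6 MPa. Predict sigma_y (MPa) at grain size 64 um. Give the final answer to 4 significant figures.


sigma_y = sigma0 + k / sqrt(d)
1/sqrt(d1) = 1/sqrt(3.3e-05) = 174.078;  1/sqrt(d2) = 102.062
k = (sigma1 - sigma2) / (1/sqrt(d1) - 1/sqrt(d2)) = (81.2 - 59.6) / (174.078 - 102.062) = 0.299935 MPa*m^0.5
sigma0 = sigma1 - k/sqrt(d1) = 81.2 - 0.299935*174.078 = 28.988 MPa
sigma_y(d3) = 28.988 + 0.299935 / sqrt(6.4e-05) = 66.48 MPa


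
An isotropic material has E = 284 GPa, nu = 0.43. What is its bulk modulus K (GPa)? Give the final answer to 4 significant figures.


K = E / (3*(1-2*nu))
K = 284 / (3*(1-2*0.43))
K = 676.2 GPa


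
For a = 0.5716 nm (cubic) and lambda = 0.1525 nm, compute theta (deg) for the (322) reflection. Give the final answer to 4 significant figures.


d = a / sqrt(h^2+k^2+l^2)
d = 0.5716 / sqrt(17) = 0.138633 nm
lambda = 2*d*sin(theta)  =>  sin(theta) = lambda / (2*d)
sin(theta) = 0.1525 / (2 * 0.138633) = 0.550012
theta = 33.37 deg


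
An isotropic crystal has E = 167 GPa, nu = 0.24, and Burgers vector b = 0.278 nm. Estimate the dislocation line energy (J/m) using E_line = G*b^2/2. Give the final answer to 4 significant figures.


Step 1: G = E / (2*(1+nu))
G = 167 / (2*(1+0.24)) = 67.3387 GPa = 6.73387e+10 Pa
Step 2: E_line = G*b^2/2
b = 0.278 nm = 2.78e-10 m
E_line = 0.5 * 6.73387e+10 * (2.78e-10)^2 = 2.602e-09 J/m


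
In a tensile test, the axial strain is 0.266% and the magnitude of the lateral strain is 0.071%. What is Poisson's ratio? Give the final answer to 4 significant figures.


nu = -epsilon_lat / epsilon_axial
Lateral strain is contraction (negative), so using magnitudes:
nu = 0.071 / 0.266
nu = 0.2669


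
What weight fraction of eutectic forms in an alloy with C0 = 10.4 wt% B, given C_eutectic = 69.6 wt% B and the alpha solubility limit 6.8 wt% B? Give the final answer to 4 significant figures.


f_primary = (C_e - C0) / (C_e - C_alpha_max)
f_primary = (69.6 - 10.4) / (69.6 - 6.8)
f_primary = 0.942675
f_eutectic = 1 - 0.942675 = 0.05732


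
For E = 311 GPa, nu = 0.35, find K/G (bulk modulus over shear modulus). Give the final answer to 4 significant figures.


G = E / (2*(1+nu))
G = 311 / (2*(1+0.35)) = 115.185 GPa
K = E / (3*(1-2*nu))
K = 311 / (3*(1-2*0.35)) = 345.556 GPa
K/G = 345.556 / 115.185 = 3


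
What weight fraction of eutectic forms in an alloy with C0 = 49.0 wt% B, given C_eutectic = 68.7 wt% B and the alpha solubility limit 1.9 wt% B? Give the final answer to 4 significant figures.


f_primary = (C_e - C0) / (C_e - C_alpha_max)
f_primary = (68.7 - 49.0) / (68.7 - 1.9)
f_primary = 0.29491
f_eutectic = 1 - 0.29491 = 0.7051


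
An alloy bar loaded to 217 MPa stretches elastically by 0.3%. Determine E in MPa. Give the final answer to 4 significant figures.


E = sigma / epsilon
epsilon = 0.3% = 3e-03
E = 217 / 3e-03
E = 72330 MPa


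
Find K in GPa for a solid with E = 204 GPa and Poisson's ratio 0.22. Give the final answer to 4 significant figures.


K = E / (3*(1-2*nu))
K = 204 / (3*(1-2*0.22))
K = 121.4 GPa


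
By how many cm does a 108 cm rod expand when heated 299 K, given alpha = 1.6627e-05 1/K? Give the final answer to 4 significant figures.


dL = L0 * alpha * dT
dL = 108 * 1.6627e-05 * 299
dL = 0.5369 cm


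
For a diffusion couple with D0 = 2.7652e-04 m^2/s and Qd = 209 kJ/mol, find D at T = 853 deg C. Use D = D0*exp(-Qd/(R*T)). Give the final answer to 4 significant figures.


D = D0 * exp(-Qd / (R*T))
T = 1126.15 K
D = 2.7652e-04 * exp(-209e3 / (8.314 * 1126.15))
D = 5.588e-14 m^2/s


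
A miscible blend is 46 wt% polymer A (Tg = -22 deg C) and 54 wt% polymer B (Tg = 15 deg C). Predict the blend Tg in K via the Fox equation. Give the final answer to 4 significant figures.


1/Tg = w1/Tg1 + w2/Tg2 (in Kelvin)
Tg1 = 251.15 K, Tg2 = 288.15 K
1/Tg = 0.46/251.15 + 0.54/288.15
Tg = 269.9 K


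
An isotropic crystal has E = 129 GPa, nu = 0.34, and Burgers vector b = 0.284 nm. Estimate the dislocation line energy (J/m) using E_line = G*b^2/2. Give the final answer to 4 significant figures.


Step 1: G = E / (2*(1+nu))
G = 129 / (2*(1+0.34)) = 48.1343 GPa = 4.81343e+10 Pa
Step 2: E_line = G*b^2/2
b = 0.284 nm = 2.84e-10 m
E_line = 0.5 * 4.81343e+10 * (2.84e-10)^2 = 1.941e-09 J/m


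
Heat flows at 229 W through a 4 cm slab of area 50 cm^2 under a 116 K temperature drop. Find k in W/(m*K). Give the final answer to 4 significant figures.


k = Q*L / (A*dT)
L = 0.04 m, A = 5e-03 m^2
k = 229 * 0.04 / (5e-03 * 116)
k = 15.79 W/(m*K)


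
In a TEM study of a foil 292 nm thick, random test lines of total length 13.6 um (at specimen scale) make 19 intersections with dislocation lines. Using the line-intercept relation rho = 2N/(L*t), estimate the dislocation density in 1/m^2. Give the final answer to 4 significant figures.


rho = 2N / (L * t)
L = 13.6 um = 1.36e-05 m, t = 292 nm = 2.92e-07 m
rho = 2 * 19 / (1.36e-05 * 2.92e-07)
rho = 9.569e+12 1/m^2


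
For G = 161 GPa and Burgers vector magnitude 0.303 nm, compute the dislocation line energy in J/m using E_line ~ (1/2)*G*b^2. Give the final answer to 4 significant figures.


E = G*b^2/2
b = 0.303 nm = 3.03e-10 m
G = 161 GPa = 1.61e+11 Pa
E = 0.5 * 1.61e+11 * (3.03e-10)^2
E = 7.391e-09 J/m


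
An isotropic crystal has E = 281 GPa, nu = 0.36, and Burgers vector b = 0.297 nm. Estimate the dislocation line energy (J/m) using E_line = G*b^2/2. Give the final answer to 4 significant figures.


Step 1: G = E / (2*(1+nu))
G = 281 / (2*(1+0.36)) = 103.309 GPa = 1.03309e+11 Pa
Step 2: E_line = G*b^2/2
b = 0.297 nm = 2.97e-10 m
E_line = 0.5 * 1.03309e+11 * (2.97e-10)^2 = 4.556e-09 J/m


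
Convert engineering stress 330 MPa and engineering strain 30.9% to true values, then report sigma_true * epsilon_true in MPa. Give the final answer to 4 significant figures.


sigma_true = sigma_eng * (1 + epsilon_eng)
sigma_true = 330 * (1 + 0.309) = 431.97 MPa
epsilon_true = ln(1 + epsilon_eng)
epsilon_true = ln(1 + 0.309) = 0.269263
sigma_true * epsilon_true = 431.97 * 0.269263 = 116.3 MPa


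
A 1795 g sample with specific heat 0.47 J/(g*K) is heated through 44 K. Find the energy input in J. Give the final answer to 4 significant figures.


Q = m * cp * dT
Q = 1795 * 0.47 * 44
Q = 37120 J


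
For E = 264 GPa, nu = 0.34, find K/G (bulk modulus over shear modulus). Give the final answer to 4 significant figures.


G = E / (2*(1+nu))
G = 264 / (2*(1+0.34)) = 98.5075 GPa
K = E / (3*(1-2*nu))
K = 264 / (3*(1-2*0.34)) = 275 GPa
K/G = 275 / 98.5075 = 2.792


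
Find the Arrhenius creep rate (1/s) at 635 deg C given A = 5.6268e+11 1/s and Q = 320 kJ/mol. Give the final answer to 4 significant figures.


rate = A * exp(-Q / (R*T))
T = 635 + 273.15 = 908.15 K
rate = 5.6268e+11 * exp(-320e3 / (8.314 * 908.15))
rate = 2.208e-07 1/s


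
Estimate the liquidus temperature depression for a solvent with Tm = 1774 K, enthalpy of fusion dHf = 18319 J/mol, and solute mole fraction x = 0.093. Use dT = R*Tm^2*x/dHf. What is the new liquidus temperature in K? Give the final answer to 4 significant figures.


dT = R*Tm^2*x / dHf
dT = 8.314 * 1774^2 * 0.093 / 18319
dT = 132.831 K
T_new = 1774 - 132.831 = 1641 K


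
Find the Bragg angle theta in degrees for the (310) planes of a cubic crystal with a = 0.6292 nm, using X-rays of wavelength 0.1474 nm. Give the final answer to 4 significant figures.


d = a / sqrt(h^2+k^2+l^2)
d = 0.6292 / sqrt(10) = 0.198971 nm
lambda = 2*d*sin(theta)  =>  sin(theta) = lambda / (2*d)
sin(theta) = 0.1474 / (2 * 0.198971) = 0.370407
theta = 21.74 deg


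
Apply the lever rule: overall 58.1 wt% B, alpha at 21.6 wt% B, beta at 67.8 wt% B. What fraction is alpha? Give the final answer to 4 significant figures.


f_alpha = (C_beta - C0) / (C_beta - C_alpha)
f_alpha = (67.8 - 58.1) / (67.8 - 21.6)
f_alpha = 0.21


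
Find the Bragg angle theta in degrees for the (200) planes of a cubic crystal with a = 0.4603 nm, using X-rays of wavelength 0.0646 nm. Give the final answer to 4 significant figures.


d = a / sqrt(h^2+k^2+l^2)
d = 0.4603 / sqrt(4) = 0.23015 nm
lambda = 2*d*sin(theta)  =>  sin(theta) = lambda / (2*d)
sin(theta) = 0.0646 / (2 * 0.23015) = 0.140343
theta = 8.068 deg


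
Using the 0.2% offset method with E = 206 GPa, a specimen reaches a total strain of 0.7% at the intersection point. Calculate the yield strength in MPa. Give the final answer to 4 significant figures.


Offset strain = 0.002
Elastic strain at yield = total_strain - offset = 7e-03 - 0.002 = 5e-03
sigma_y = E * elastic_strain = 206000 * 5e-03
sigma_y = 1030 MPa


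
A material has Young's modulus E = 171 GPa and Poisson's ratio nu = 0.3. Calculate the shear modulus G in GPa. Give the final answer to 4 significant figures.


G = E / (2*(1+nu))
G = 171 / (2*(1+0.3))
G = 65.77 GPa


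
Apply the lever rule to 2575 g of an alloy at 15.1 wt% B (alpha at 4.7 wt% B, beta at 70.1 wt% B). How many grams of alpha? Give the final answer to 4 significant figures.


f_alpha = (C_beta - C0) / (C_beta - C_alpha)
f_alpha = (70.1 - 15.1) / (70.1 - 4.7) = 0.840979
m_alpha = f_alpha * m_total = 0.840979 * 2575 = 2166 g


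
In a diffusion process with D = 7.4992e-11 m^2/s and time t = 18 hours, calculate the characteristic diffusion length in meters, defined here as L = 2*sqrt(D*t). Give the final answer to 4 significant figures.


t = 18 hr = 64800 s
Diffusion length = 2*sqrt(D*t)
= 2*sqrt(7.4992e-11 * 64800)
= 4.409e-03 m


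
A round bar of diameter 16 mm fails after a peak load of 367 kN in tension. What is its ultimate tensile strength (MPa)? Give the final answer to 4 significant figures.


A0 = pi*(d/2)^2 = pi*(16/2)^2 = 201.062 mm^2
UTS = F_max / A0 = 367*1000 / 201.062
UTS = 1825 MPa


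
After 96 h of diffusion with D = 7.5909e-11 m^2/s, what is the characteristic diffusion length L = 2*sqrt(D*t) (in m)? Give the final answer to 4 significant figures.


t = 96 hr = 345600 s
Diffusion length = 2*sqrt(D*t)
= 2*sqrt(7.5909e-11 * 345600)
= 0.01024 m


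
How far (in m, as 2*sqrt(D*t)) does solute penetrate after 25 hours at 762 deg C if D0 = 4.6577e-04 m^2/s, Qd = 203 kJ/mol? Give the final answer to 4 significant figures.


Step 1: D = D0 * exp(-Qd/(R*T))
T = 1035.15 K
D = 4.6577e-04 * exp(-203e3 / (8.314 * 1035.15)) = 2.65602e-14 m^2/s
Step 2: L = 2*sqrt(D*t)
t = 25 h = 90000 s
L = 2*sqrt(2.65602e-14 * 90000) = 9.778e-05 m


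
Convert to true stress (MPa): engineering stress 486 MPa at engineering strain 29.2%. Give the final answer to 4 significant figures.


sigma_true = sigma_eng * (1 + epsilon_eng)
sigma_true = 486 * (1 + 0.292)
sigma_true = 627.9 MPa


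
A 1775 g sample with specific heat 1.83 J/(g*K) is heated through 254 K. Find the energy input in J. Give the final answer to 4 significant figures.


Q = m * cp * dT
Q = 1775 * 1.83 * 254
Q = 825100 J


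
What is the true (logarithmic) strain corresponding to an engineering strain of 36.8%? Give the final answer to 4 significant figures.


epsilon_true = ln(1 + epsilon_eng)
epsilon_true = ln(1 + 0.368)
epsilon_true = 0.3133


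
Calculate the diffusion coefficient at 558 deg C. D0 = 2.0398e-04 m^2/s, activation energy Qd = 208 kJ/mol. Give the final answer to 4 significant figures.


D = D0 * exp(-Qd / (R*T))
T = 831.15 K
D = 2.0398e-04 * exp(-208e3 / (8.314 * 831.15))
D = 1.726e-17 m^2/s


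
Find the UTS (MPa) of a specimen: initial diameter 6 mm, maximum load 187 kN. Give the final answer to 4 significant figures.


A0 = pi*(d/2)^2 = pi*(6/2)^2 = 28.2743 mm^2
UTS = F_max / A0 = 187*1000 / 28.2743
UTS = 6614 MPa


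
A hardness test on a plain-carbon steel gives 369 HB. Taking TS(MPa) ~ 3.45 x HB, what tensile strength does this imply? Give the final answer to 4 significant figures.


TS (MPa) = 3.45 * HB
TS = 3.45 * 369
TS = 1273 MPa


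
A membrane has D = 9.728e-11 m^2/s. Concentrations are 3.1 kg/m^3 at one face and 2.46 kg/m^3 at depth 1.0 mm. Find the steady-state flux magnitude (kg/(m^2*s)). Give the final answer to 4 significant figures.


J = -D * (dC/dx) = D * (C1 - C2) / dx
J = 9.728e-11 * (3.1 - 2.46) / 1e-03
J = 6.226e-08 kg/(m^2*s)


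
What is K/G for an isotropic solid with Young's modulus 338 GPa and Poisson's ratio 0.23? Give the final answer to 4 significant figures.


G = E / (2*(1+nu))
G = 338 / (2*(1+0.23)) = 137.398 GPa
K = E / (3*(1-2*nu))
K = 338 / (3*(1-2*0.23)) = 208.642 GPa
K/G = 208.642 / 137.398 = 1.519


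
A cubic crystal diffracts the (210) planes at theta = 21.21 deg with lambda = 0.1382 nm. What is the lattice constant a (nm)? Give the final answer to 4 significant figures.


d = lambda / (2*sin(theta))
d = 0.1382 / (2*sin(21.21 deg))
d = 0.190996 nm
a = d * sqrt(h^2+k^2+l^2) = 0.190996 * sqrt(5)
a = 0.4271 nm


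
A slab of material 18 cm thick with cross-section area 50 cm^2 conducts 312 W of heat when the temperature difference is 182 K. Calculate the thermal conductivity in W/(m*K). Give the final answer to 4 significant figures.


k = Q*L / (A*dT)
L = 0.18 m, A = 5e-03 m^2
k = 312 * 0.18 / (5e-03 * 182)
k = 61.71 W/(m*K)


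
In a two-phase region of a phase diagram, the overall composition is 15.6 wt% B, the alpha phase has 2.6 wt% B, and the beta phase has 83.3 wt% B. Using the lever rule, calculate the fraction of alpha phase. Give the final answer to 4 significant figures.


f_alpha = (C_beta - C0) / (C_beta - C_alpha)
f_alpha = (83.3 - 15.6) / (83.3 - 2.6)
f_alpha = 0.8389


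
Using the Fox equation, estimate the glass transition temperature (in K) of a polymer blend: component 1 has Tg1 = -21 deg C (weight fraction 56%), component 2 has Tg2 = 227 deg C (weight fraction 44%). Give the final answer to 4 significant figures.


1/Tg = w1/Tg1 + w2/Tg2 (in Kelvin)
Tg1 = 252.15 K, Tg2 = 500.15 K
1/Tg = 0.56/252.15 + 0.44/500.15
Tg = 322.5 K


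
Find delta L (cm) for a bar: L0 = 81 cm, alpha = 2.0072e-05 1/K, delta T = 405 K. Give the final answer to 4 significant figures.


dL = L0 * alpha * dT
dL = 81 * 2.0072e-05 * 405
dL = 0.6585 cm


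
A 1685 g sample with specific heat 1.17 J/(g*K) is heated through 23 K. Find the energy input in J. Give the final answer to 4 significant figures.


Q = m * cp * dT
Q = 1685 * 1.17 * 23
Q = 45340 J


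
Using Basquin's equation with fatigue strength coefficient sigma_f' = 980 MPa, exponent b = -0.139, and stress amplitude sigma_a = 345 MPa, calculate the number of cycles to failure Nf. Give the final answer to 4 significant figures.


sigma_a = sigma_f' * (2*Nf)^b
2*Nf = (sigma_a / sigma_f')^(1/b)
2*Nf = (345 / 980)^(1/-0.139)
2*Nf = 1827.77
Nf = 913.9 cycles


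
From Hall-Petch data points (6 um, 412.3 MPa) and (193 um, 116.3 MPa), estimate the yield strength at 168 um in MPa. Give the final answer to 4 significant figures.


sigma_y = sigma0 + k / sqrt(d)
1/sqrt(d1) = 1/sqrt(6e-06) = 408.248;  1/sqrt(d2) = 71.9816
k = (sigma1 - sigma2) / (1/sqrt(d1) - 1/sqrt(d2)) = (412.3 - 116.3) / (408.248 - 71.9816) = 0.880254 MPa*m^0.5
sigma0 = sigma1 - k/sqrt(d1) = 412.3 - 0.880254*408.248 = 52.938 MPa
sigma_y(d3) = 52.938 + 0.880254 / sqrt(1.68e-04) = 120.9 MPa


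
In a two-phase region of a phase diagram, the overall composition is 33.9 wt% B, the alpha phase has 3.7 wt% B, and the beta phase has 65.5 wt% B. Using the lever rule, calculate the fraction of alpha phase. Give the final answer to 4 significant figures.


f_alpha = (C_beta - C0) / (C_beta - C_alpha)
f_alpha = (65.5 - 33.9) / (65.5 - 3.7)
f_alpha = 0.5113


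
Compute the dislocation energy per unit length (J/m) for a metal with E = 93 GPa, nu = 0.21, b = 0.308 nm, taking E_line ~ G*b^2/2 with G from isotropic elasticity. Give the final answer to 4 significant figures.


Step 1: G = E / (2*(1+nu))
G = 93 / (2*(1+0.21)) = 38.4298 GPa = 3.84298e+10 Pa
Step 2: E_line = G*b^2/2
b = 0.308 nm = 3.08e-10 m
E_line = 0.5 * 3.84298e+10 * (3.08e-10)^2 = 1.823e-09 J/m


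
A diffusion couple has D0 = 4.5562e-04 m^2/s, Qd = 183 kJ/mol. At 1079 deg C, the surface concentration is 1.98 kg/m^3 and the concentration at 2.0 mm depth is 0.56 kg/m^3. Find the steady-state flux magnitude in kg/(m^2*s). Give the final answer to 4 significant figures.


Step 1: D = D0 * exp(-Qd/(R*T))
T = 1079 + 273.15 = 1352.15 K
D = 4.5562e-04 * exp(-183e3 / (8.314 * 1352.15)) = 3.8807e-11 m^2/s
Step 2: J = D * (C1 - C2) / dx
J = 3.8807e-11 * (1.98 - 0.56) / 2e-03
J = 2.755e-08 kg/(m^2*s)


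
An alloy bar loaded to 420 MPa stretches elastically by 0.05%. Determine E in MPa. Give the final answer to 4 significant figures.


E = sigma / epsilon
epsilon = 0.05% = 5e-04
E = 420 / 5e-04
E = 840000 MPa


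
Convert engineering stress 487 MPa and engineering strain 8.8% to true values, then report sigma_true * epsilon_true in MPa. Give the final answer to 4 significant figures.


sigma_true = sigma_eng * (1 + epsilon_eng)
sigma_true = 487 * (1 + 0.088) = 529.856 MPa
epsilon_true = ln(1 + epsilon_eng)
epsilon_true = ln(1 + 0.088) = 0.0843411
sigma_true * epsilon_true = 529.856 * 0.0843411 = 44.69 MPa


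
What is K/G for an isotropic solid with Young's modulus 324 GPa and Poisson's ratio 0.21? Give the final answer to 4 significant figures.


G = E / (2*(1+nu))
G = 324 / (2*(1+0.21)) = 133.884 GPa
K = E / (3*(1-2*nu))
K = 324 / (3*(1-2*0.21)) = 186.207 GPa
K/G = 186.207 / 133.884 = 1.391


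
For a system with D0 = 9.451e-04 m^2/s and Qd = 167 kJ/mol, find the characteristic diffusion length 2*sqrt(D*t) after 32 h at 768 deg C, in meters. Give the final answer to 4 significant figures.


Step 1: D = D0 * exp(-Qd/(R*T))
T = 1041.15 K
D = 9.451e-04 * exp(-167e3 / (8.314 * 1041.15)) = 3.9515e-12 m^2/s
Step 2: L = 2*sqrt(D*t)
t = 32 h = 115200 s
L = 2*sqrt(3.9515e-12 * 115200) = 1.349e-03 m


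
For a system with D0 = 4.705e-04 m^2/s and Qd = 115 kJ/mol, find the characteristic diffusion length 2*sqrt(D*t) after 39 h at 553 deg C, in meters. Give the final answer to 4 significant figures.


Step 1: D = D0 * exp(-Qd/(R*T))
T = 826.15 K
D = 4.705e-04 * exp(-115e3 / (8.314 * 826.15)) = 2.51907e-11 m^2/s
Step 2: L = 2*sqrt(D*t)
t = 39 h = 140400 s
L = 2*sqrt(2.51907e-11 * 140400) = 3.761e-03 m


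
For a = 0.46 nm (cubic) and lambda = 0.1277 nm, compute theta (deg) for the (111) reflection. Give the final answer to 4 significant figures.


d = a / sqrt(h^2+k^2+l^2)
d = 0.46 / sqrt(3) = 0.265581 nm
lambda = 2*d*sin(theta)  =>  sin(theta) = lambda / (2*d)
sin(theta) = 0.1277 / (2 * 0.265581) = 0.240416
theta = 13.91 deg


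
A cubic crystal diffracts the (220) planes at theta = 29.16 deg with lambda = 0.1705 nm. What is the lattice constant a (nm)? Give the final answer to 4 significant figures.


d = lambda / (2*sin(theta))
d = 0.1705 / (2*sin(29.16 deg))
d = 0.174961 nm
a = d * sqrt(h^2+k^2+l^2) = 0.174961 * sqrt(8)
a = 0.4949 nm


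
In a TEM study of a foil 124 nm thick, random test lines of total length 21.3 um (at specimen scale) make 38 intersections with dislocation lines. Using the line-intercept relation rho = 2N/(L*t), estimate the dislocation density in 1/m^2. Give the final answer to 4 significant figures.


rho = 2N / (L * t)
L = 21.3 um = 2.13e-05 m, t = 124 nm = 1.24e-07 m
rho = 2 * 38 / (2.13e-05 * 1.24e-07)
rho = 2.877e+13 1/m^2


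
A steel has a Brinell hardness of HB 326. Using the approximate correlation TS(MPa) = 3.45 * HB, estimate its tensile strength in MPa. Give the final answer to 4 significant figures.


TS (MPa) = 3.45 * HB
TS = 3.45 * 326
TS = 1125 MPa


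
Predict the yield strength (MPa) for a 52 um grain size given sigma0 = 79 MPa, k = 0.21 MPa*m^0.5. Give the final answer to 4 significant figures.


sigma_y = sigma0 + k / sqrt(d)
d = 52 um = 5.2e-05 m
sigma_y = 79 + 0.21 / sqrt(5.2e-05)
sigma_y = 108.1 MPa


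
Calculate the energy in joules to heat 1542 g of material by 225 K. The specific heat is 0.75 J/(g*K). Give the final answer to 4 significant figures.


Q = m * cp * dT
Q = 1542 * 0.75 * 225
Q = 260200 J


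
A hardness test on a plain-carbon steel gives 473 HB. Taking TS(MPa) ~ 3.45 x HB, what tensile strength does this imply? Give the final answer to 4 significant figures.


TS (MPa) = 3.45 * HB
TS = 3.45 * 473
TS = 1632 MPa


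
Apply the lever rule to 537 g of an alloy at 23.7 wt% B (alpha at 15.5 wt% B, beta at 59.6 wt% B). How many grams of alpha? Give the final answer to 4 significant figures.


f_alpha = (C_beta - C0) / (C_beta - C_alpha)
f_alpha = (59.6 - 23.7) / (59.6 - 15.5) = 0.814059
m_alpha = f_alpha * m_total = 0.814059 * 537 = 437.1 g
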